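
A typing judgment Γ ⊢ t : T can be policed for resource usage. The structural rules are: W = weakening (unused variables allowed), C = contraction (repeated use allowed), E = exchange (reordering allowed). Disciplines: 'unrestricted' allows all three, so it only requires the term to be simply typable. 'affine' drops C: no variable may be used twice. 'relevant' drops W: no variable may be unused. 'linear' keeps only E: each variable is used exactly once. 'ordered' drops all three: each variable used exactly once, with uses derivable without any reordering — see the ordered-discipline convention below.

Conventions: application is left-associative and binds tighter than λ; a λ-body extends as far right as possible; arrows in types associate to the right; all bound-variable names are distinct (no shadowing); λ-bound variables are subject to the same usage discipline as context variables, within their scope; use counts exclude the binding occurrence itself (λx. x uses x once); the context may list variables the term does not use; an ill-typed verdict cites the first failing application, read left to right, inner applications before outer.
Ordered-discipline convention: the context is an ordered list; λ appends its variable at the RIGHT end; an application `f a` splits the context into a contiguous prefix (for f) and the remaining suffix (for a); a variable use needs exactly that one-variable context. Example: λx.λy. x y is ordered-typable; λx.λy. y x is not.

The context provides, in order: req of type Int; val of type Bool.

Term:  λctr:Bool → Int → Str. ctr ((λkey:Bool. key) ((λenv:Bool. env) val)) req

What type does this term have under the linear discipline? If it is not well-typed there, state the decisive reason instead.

term : (Bool → Int → Str) → Str
variable uses: req ×1, val ×1, ctr (λ-bound) ×1, key (λ-bound) ×1, env (λ-bound) ×1
use order (left to right): ctr, key, env, val, req
typing: well-typed at (Bool → Int → Str) → Str
summary: ordered ✗; linear ✓; affine ✓; relevant ✓; unrestricted ✓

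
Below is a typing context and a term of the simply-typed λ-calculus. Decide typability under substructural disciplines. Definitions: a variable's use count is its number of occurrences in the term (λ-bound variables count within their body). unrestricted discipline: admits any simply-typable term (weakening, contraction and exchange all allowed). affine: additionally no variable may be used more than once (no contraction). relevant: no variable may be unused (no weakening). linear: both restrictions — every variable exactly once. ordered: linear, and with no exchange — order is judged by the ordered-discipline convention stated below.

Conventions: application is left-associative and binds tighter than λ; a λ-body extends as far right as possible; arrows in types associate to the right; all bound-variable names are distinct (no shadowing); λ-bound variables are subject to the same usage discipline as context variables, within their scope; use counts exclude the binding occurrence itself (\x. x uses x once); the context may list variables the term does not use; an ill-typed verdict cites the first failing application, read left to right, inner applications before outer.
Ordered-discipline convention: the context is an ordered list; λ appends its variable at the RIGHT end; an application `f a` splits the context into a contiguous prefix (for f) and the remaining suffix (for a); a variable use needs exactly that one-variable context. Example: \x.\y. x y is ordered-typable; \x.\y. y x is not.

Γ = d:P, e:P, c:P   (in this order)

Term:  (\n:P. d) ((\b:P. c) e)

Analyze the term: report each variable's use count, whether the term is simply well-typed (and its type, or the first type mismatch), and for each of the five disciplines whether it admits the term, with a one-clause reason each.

variable uses: d=1, e=1, c=1, n (bound)=0, b (bound)=0
uses in reading order: d, c, e
typing: the term checks, with type P
ordered ✗ (unused: n, b — weakening required)
linear ✗ (unused: n, b — weakening required)
affine ✓ (at most one use each (d, e, c, n, b))
relevant ✗ (unused: n, b — weakening required)
unrestricted ✓ (simply typable at P; W, C, E all held)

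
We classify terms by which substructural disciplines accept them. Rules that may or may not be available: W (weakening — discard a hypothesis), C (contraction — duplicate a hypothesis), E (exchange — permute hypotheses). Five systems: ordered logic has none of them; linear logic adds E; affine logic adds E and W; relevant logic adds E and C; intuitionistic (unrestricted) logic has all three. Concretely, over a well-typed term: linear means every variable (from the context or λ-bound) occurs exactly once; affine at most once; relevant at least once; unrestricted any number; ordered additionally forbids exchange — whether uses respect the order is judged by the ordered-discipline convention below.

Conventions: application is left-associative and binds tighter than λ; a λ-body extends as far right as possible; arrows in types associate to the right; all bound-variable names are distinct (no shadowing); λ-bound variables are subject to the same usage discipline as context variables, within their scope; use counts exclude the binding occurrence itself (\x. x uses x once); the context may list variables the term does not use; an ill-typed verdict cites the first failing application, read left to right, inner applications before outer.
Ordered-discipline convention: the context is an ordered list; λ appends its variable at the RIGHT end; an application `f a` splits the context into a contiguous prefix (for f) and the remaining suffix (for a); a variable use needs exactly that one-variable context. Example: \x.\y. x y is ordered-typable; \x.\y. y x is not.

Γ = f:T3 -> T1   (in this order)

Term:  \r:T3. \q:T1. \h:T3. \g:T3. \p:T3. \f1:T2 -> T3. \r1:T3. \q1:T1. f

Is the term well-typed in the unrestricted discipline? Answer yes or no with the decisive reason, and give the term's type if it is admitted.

yes — well-typed at T3 -> T1 -> T3 -> T3 -> T3 -> (T2 -> T3) -> T3 -> T1 -> T3 -> T1; no restrictions here; term : T3 -> T1 -> T3 -> T3 -> T3 -> (T2 -> T3) -> T3 -> T1 -> T3 -> T1
counts: f: 1×, r [bound]: 0×, q [bound]: 0×, h [bound]: 0×, g [bound]: 0×, p [bound]: 0×, f1 [bound]: 0×, r1 [bound]: 0×, q1 [bound]: 0×
uses in reading order: f
typing: ✓ — T3 -> T1 -> T3 -> T3 -> T3 -> (T2 -> T3) -> T3 -> T1 -> T3 -> T1
across the five disciplines: ordered ✗; linear ✗; affine ✓; relevant ✗; unrestricted ✓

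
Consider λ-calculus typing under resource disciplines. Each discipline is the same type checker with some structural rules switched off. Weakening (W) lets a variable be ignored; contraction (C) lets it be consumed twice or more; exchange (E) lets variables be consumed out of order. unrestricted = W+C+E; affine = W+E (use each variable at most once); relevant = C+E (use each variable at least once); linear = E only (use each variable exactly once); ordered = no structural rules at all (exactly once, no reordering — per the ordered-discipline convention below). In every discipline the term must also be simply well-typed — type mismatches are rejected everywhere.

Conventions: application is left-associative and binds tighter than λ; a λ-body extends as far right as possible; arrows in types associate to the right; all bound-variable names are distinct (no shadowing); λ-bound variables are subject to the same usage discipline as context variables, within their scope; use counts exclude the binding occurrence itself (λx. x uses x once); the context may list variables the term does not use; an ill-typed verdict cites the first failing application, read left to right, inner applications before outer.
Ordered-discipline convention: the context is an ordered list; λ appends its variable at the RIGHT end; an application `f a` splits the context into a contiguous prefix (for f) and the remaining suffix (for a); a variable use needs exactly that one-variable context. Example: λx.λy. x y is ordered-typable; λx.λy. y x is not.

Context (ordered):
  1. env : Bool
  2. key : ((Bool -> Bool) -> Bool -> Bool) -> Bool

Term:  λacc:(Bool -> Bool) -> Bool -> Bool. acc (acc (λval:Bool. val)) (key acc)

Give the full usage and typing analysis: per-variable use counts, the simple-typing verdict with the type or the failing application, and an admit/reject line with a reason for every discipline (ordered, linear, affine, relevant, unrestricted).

use counts: env=0, key=1, acc (λ-bound)=3, val (λ-bound)=1
uses in reading order: acc, acc, val, key, acc
typing: ✓ — ((Bool -> Bool) -> Bool -> Bool) -> Bool
ordered ✗ (uses contraction: acc ×3; env left unused)
linear ✗ (uses contraction: acc ×3; env left unused)
affine ✗ (uses contraction: acc ×3)
relevant ✗ (env left unused)
unrestricted ✓ (simply typable at ((Bool -> Bool) -> Bool -> Bool) -> Bool; W, C, E all held)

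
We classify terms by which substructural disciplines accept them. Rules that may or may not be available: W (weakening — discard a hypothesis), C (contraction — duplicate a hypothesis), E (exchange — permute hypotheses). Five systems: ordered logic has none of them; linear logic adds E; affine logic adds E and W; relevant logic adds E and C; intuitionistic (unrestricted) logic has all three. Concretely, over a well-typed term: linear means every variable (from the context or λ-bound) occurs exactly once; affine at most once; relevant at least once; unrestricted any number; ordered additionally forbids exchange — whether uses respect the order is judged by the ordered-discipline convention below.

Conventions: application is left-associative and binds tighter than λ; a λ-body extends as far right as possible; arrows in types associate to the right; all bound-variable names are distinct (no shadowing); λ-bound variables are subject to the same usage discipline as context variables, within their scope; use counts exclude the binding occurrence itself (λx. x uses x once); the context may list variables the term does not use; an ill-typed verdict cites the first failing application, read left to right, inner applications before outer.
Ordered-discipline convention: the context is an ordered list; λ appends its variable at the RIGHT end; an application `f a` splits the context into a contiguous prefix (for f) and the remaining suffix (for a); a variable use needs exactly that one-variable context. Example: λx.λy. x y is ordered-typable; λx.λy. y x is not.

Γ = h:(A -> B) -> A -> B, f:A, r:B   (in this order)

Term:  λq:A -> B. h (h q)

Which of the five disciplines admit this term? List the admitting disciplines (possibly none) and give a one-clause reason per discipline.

admitted by: unrestricted
use counts: h ×2; f ×0; r ×0; q [bound] ×1
uses in reading order: h, h, q
typing: well-typed — term : (A -> B) -> A -> B
ordered: ✗, repeated use of h ×2; f, r left unused
linear: ✗, repeated use of h ×2; f, r left unused
affine: ✗, repeated use of h ×2
relevant: ✗, f, r left unused
unrestricted: ✓, well-typed at (A -> B) -> A -> B; no restrictions here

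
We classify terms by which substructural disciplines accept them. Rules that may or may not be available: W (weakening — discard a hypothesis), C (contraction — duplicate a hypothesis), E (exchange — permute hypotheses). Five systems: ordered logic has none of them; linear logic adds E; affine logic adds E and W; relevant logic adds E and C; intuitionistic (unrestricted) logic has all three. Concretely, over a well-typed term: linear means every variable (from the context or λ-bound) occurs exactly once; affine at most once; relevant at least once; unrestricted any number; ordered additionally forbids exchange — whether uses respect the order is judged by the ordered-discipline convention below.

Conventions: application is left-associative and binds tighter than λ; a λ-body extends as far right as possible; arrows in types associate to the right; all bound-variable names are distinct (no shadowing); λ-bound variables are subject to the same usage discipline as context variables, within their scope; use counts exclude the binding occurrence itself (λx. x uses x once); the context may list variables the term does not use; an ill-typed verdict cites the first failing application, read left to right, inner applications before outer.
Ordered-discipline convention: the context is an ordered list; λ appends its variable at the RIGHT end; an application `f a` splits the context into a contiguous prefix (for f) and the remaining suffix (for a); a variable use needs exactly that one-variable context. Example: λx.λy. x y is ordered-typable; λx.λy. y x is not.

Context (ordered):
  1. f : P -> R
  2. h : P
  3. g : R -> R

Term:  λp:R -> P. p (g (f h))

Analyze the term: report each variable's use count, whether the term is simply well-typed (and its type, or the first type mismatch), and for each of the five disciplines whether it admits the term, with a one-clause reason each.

usage: f ×1, h ×1, g ×1, p (bound) ×1
uses in reading order: p, g, f, h
typing: well-typed at (R -> P) -> P
ordered ✗ (no contiguous prefix/suffix split fits p, g, f, h)
linear ✓ (f, h, g, p: one use apiece)
affine ✓ (none of f, h, g, p used more than once)
relevant ✓ (none of f, h, g, p goes unused)
unrestricted ✓ (well-typed at (R -> P) -> P; no restrictions here)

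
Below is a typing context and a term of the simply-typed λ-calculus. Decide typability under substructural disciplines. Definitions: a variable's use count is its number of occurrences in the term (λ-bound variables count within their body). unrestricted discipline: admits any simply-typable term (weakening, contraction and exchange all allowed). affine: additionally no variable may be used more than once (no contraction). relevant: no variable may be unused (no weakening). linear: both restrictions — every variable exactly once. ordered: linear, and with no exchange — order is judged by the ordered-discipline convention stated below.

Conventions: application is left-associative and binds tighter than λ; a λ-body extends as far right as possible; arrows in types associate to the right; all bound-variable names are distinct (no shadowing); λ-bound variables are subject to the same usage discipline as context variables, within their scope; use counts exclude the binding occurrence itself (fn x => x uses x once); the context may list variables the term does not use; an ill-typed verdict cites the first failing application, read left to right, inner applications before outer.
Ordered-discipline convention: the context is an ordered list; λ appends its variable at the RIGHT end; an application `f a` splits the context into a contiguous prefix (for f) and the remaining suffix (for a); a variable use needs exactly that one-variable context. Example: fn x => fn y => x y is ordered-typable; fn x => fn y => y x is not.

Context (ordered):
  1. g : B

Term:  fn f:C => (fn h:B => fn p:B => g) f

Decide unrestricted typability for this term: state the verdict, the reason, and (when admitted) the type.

no — the type mismatch rejects it
variable uses: g: 1; f (bound): 1; h (bound): 0; p (bound): 0
uses in reading order: g, f
typing: ill-typed: an application expects B but receives C
per-discipline verdicts: ordered ✗ | linear ✗ | affine ✗ | relevant ✗ | unrestricted ✗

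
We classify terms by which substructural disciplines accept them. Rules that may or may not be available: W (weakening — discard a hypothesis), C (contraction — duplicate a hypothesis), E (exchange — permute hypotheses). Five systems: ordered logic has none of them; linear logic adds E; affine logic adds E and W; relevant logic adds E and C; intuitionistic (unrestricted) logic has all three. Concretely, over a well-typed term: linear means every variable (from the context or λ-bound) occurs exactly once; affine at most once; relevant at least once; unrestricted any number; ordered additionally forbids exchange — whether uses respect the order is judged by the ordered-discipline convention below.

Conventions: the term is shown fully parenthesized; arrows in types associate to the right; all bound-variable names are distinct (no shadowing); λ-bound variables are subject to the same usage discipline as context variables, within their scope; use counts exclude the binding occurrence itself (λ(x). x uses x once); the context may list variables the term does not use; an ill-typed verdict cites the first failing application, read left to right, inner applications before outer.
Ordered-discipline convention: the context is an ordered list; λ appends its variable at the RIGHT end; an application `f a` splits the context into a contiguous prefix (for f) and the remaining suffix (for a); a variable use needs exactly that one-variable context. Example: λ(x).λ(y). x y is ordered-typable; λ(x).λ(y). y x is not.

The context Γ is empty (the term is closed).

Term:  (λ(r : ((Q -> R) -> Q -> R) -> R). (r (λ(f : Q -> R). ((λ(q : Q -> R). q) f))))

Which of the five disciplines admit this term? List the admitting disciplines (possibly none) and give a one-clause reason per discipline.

admitting disciplines: ordered, linear, affine, relevant, unrestricted
counts: r (bound)=1, f (bound)=1, q (bound)=1
order of uses: r, q, f
typing: well-typed at (((Q -> R) -> Q -> R) -> R) -> R
ordered: ✓ — one use each (r, f, q); ordered split holds
linear: ✓ — single use per variable (r, f, q)
affine: ✓ — at most one use each (r, f, q)
relevant: ✓ — r, f, q: all used, weakening unneeded
unrestricted: ✓ — typability at (((Q -> R) -> Q -> R) -> R) -> R is all that's needed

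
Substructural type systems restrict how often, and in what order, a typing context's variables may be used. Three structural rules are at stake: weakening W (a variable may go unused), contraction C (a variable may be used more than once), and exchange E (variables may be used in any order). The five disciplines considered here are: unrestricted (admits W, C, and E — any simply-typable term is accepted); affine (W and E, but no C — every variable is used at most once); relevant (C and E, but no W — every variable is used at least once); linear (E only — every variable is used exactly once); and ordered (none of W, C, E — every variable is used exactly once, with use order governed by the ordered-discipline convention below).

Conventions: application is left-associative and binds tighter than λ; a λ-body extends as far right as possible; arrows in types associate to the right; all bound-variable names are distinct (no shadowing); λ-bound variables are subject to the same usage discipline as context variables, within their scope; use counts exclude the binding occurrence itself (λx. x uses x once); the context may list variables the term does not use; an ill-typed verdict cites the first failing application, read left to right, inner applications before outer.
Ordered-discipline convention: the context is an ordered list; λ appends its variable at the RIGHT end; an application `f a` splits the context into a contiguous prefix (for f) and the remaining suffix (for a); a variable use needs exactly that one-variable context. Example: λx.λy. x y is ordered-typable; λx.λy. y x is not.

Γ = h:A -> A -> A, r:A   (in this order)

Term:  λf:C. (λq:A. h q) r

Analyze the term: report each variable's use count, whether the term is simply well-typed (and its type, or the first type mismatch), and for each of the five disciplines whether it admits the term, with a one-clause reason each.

usage: h ×1, r ×1, f (bound) ×0, q (bound) ×1
uses in reading order: h, q, r
typing: well-typed — term : C -> A -> A
ordered: ✗ — needs weakening: f unused
linear: ✗ — needs weakening: f unused
affine: ✓ — h, r, f, q: no repeats, contraction unneeded
relevant: ✗ — needs weakening: f unused
unrestricted: ✓ — type-checks (C -> A -> A) and nothing is barred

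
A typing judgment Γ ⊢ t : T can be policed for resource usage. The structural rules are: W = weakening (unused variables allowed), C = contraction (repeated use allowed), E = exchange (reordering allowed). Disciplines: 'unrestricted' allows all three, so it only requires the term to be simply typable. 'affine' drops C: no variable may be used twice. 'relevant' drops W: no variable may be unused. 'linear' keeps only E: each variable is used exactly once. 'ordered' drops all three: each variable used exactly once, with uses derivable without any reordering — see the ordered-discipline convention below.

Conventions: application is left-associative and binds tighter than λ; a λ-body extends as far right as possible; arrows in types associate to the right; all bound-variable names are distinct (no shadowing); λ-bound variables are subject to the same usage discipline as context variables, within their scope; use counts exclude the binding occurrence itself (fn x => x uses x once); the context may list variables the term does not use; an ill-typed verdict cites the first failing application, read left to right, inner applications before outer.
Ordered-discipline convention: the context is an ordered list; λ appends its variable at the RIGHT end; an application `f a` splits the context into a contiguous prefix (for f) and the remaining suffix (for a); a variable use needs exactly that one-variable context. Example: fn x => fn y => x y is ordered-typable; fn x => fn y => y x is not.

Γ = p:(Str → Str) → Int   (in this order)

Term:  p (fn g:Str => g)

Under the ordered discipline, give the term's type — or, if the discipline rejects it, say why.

term : Int
counts: p: 1; g [bound]: 1
left-to-right use order: p, g
typing: the term checks, with type Int
across the five disciplines: ordered ✓, linear ✓, affine ✓, relevant ✓, unrestricted ✓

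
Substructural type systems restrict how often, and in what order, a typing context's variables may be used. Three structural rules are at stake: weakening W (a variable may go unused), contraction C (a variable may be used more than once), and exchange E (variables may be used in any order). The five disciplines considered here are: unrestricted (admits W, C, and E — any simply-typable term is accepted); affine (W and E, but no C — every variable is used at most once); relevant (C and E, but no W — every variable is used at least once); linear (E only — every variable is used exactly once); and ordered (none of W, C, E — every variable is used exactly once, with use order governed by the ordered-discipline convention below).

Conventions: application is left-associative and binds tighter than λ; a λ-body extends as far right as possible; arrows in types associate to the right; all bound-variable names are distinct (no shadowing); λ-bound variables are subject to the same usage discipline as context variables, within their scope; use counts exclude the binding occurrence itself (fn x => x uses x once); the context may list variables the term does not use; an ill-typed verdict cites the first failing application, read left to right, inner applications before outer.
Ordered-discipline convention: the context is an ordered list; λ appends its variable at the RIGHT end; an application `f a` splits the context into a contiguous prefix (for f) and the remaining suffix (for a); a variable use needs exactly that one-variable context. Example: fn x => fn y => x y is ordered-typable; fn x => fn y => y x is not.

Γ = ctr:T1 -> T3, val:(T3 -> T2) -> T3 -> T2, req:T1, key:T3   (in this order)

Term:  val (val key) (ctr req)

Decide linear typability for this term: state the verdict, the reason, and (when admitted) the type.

no — not simply typable
usage: ctr=1, val=2, req=1, key=1
use order (left to right): val, val, key, ctr, req
typing: ill-typed: an application expects T3 -> T2 but receives T3
summary: ordered ✗ | linear ✗ | affine ✗ | relevant ✗ | unrestricted ✗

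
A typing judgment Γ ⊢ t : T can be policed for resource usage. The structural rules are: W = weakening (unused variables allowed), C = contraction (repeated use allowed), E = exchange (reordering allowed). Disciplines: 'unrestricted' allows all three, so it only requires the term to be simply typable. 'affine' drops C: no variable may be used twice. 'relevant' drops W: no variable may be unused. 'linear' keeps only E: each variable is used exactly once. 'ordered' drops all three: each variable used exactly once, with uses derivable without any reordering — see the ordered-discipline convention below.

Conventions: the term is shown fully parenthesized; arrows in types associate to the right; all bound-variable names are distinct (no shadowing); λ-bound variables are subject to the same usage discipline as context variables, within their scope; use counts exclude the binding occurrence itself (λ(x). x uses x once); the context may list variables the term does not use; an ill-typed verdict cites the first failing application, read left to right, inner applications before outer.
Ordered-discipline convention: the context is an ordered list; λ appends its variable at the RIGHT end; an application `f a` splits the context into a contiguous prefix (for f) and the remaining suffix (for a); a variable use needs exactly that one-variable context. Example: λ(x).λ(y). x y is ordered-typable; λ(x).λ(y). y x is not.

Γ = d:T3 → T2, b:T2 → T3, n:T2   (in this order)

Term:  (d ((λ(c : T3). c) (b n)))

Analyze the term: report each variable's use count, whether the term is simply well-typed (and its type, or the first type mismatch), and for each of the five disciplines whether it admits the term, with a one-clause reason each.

use counts: d ×1, b ×1, n ×1, c (λ-bound) ×1
order of uses: d, c, b, n
typing: ✓ — T2
ordered: ✓, single-use (d, b, n, c), ordered derivation ok
linear: ✓, each of d, b, n, c used exactly once
affine: ✓, d, b, n, c: no repeats, contraction unneeded
relevant: ✓, none of d, b, n, c goes unused
unrestricted: ✓, type-checks (T2) and nothing is barred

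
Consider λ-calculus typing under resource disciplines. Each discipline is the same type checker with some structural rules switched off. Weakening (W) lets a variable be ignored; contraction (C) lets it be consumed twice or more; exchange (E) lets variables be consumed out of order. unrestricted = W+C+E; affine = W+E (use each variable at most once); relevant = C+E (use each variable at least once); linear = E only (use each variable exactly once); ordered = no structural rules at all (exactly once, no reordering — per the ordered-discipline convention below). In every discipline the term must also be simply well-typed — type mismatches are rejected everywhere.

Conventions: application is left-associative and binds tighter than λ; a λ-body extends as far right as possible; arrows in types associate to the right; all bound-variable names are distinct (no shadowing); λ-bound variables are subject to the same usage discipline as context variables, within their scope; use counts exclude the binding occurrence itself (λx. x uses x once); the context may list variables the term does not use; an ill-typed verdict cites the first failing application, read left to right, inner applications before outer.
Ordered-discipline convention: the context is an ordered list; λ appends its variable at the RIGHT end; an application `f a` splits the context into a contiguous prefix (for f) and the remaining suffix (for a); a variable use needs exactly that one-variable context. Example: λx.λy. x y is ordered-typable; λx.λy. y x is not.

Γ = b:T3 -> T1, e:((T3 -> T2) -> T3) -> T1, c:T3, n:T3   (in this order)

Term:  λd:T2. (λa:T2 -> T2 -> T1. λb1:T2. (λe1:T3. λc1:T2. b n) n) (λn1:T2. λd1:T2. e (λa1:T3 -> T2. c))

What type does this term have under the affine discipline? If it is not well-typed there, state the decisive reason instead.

not well-typed under affine — n ×2 used more than once (contraction)
usage: b: 1, e: 1, c: 1, n: 2, d (bound): 0, a (bound): 0, b1 (bound): 0, e1 (bound): 0, c1 (bound): 0, n1 (bound): 0, d1 (bound): 0, a1 (bound): 0
use order (left to right): b, n, n, e, c
typing: well-typed at T2 -> T2 -> T2 -> T1
across the five disciplines: ordered ✗; linear ✗; affine ✗; relevant ✗; unrestricted ✓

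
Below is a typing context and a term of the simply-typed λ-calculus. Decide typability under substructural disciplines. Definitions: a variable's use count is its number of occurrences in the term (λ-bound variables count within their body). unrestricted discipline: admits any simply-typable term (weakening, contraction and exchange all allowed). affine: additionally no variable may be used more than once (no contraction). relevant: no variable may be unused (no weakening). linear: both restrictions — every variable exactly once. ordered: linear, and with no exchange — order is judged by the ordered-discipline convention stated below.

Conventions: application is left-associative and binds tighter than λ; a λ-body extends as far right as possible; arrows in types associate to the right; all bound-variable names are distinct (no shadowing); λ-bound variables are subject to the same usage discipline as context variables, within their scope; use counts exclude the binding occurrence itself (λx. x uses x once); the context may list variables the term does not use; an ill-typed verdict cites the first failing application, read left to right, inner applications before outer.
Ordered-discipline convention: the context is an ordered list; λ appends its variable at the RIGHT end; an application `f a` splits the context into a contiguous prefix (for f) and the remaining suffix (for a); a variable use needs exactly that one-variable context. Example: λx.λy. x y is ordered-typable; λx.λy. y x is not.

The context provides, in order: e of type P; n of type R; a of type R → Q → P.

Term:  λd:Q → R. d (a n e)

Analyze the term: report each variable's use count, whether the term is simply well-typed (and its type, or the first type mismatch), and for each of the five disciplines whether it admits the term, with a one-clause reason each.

counts: e: 1; n: 1; a: 1; d (λ-bound): 1
uses in reading order: d, a, n, e
typing: ill-typed: an argument P mismatches the expected Q
ordered: ✗, fails simple typing
linear: ✗, a type mismatch blocks all five
affine: ✗, the type mismatch rejects it
relevant: ✗, not simply typable
unrestricted: ✗, fails simple typing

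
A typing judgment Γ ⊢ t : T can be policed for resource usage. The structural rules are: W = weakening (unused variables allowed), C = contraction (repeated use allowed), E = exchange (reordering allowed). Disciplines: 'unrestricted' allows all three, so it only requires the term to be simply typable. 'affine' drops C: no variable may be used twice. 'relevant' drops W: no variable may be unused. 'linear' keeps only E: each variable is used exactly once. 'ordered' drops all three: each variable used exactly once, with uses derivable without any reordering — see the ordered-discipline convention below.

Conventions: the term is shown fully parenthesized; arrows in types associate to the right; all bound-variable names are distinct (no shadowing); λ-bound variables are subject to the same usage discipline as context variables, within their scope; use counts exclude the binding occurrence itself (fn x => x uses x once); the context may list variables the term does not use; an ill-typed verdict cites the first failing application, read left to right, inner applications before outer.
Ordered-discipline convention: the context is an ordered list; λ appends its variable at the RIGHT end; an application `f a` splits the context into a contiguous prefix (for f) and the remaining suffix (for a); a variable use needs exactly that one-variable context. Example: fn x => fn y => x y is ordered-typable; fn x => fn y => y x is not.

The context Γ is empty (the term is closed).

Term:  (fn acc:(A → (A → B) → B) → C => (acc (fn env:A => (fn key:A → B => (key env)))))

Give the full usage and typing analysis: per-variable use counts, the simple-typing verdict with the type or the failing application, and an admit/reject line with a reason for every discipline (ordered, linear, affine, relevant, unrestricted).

counts: acc (bound): 1×, env (bound): 1×, key (bound): 1×
use order (left to right): acc, key, env
typing: well-typed at ((A → (A → B) → B) → C) → C
ordered ✗ (no contiguous prefix/suffix split fits acc, key, env)
linear ✓ (single use per variable (acc, env, key))
affine ✓ (at most one use each (acc, env, key))
relevant ✓ (every one of acc, env, key appears)
unrestricted ✓ (typability at ((A → (A → B) → B) → C) → C is all that's needed)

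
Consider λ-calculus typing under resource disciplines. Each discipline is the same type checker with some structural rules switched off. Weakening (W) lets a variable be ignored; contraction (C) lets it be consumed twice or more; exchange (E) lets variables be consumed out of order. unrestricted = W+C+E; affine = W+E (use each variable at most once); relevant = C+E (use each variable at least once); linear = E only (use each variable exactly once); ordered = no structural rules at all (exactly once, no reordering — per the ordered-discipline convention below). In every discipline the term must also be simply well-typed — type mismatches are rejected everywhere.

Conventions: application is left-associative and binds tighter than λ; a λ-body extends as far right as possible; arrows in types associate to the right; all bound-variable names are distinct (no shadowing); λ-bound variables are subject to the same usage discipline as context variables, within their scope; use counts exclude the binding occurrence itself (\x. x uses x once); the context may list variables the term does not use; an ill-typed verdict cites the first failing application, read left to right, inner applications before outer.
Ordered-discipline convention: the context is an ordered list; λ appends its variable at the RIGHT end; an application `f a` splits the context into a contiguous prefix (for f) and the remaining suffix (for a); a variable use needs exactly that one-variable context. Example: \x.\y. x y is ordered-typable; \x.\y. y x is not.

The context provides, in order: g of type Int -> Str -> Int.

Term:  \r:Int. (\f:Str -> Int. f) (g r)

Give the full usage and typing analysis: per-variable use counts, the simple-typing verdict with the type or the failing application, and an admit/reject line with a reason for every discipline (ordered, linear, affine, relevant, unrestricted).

variable uses: g=1, r (bound)=1, f (bound)=1
order of uses: f, g, r
typing: well-typed at Int -> Str -> Int
ordered: ✓, g, r, f once each; derivable with no W/C/E
linear: ✓, g, r, f: one use apiece
affine: ✓, at most one use each (g, r, f)
relevant: ✓, none of g, r, f goes unused
unrestricted: ✓, simply typable at Int -> Str -> Int; W, C, E all held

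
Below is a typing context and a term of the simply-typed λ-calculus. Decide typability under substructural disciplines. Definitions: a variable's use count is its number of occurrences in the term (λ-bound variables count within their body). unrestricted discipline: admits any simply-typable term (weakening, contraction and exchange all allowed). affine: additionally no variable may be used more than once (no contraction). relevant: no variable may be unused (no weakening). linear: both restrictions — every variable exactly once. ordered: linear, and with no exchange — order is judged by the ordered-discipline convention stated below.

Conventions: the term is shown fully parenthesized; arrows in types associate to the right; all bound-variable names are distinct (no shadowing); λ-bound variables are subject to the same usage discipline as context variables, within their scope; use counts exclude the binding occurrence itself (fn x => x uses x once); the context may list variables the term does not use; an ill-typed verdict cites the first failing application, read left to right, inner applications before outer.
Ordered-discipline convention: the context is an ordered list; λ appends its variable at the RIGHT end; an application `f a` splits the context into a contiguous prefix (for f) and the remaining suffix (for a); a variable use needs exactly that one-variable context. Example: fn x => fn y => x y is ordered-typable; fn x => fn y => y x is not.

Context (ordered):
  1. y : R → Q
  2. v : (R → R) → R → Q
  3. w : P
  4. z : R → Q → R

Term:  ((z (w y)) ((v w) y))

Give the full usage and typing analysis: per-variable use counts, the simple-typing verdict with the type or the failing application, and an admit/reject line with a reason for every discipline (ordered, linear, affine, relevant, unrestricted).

counts: y: 2×, v: 1×, w: 2×, z: 1×
left-to-right use order: z, w, y, v, w, y
typing: ill-typed: applying a non-function (P)
ordered: ✗, fails simple typing
linear: ✗, a type mismatch blocks all five
affine: ✗, the type mismatch rejects it
relevant: ✗, not simply typable
unrestricted: ✗, fails simple typing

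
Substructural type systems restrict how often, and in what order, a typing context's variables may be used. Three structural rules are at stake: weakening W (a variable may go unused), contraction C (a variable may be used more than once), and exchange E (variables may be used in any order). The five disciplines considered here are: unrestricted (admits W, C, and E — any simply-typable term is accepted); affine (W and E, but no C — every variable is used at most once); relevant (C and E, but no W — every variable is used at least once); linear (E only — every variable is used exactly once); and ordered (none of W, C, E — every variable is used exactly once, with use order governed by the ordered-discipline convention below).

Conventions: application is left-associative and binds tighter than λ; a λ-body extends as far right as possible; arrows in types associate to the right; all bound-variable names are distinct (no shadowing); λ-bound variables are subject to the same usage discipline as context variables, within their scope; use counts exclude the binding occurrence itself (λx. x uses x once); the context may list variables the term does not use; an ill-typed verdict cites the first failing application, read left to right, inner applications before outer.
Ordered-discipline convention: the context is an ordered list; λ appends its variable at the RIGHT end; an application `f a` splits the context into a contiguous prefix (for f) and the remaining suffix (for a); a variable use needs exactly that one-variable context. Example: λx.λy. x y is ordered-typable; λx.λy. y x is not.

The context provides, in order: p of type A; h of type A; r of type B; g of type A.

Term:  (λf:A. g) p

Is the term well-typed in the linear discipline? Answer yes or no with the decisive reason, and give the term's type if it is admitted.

no — unused: h, r, f — weakening required
usage: p: 1, h: 0, r: 0, g: 1, f [bound]: 0
left-to-right use order: g, p
typing: the term checks, with type A
per-discipline verdicts: ordered ✗ · linear ✗ · affine ✓ · relevant ✗ · unrestricted ✓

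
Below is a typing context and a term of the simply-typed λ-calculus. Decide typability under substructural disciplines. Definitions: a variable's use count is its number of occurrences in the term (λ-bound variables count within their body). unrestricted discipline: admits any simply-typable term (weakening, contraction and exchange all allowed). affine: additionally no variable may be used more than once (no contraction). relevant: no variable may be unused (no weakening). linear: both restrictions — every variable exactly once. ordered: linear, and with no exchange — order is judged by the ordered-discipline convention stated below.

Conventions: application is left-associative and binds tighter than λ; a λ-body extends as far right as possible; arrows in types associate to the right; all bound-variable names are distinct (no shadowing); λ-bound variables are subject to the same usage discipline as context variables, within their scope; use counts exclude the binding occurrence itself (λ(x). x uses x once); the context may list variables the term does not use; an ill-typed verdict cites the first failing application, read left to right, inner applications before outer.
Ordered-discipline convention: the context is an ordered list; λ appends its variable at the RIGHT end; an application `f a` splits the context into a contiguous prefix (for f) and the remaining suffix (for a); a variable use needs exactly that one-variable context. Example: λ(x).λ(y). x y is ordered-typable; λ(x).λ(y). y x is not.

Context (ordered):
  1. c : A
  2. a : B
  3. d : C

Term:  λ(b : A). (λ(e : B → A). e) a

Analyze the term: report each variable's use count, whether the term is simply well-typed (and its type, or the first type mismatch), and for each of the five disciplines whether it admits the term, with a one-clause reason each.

counts: c ×0, a ×1, d ×0, b (λ-bound) ×0, e (λ-bound) ×1
use order (left to right): e, a
typing: ill-typed: an argument B mismatches the expected B → A
ordered: ✗, fails simple typing
linear: ✗, a type mismatch blocks all five
affine: ✗, the type mismatch rejects it
relevant: ✗, not simply typable
unrestricted: ✗, fails simple typing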